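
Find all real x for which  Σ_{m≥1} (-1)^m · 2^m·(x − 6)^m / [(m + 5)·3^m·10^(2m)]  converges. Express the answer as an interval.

The ratio of consecutive coefficients is [(m + 5)/((m+1) + 5)] · 2/(3·100) → 1/150.
The series converges when 1/150 · |x − 6| < 1, giving R = 150.
Check x = 156: the terms alternate in sign and decrease monotonically to 0 in absolute value (size ~ c/m), so the alternating series test gives convergence.
Endpoint x = -144: comparison with the harmonic series Σ 1/m shows the series diverges.

(-144, 156]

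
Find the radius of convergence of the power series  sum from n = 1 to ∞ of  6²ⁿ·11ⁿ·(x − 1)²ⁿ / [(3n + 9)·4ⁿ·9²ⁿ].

R = 3√11/11

Apply the ratio test: |a_{n+1}| / |a_n| = [(3n + 9)/(3(n+1) + 9)] · 36·11/(4·81), which tends to 11/9 as n → ∞.
Successive powers of (x − 1) differ by 2, so the series converges when |x − 1|² · 11/9 < 1, i.e. |x − 1| < √(9/11). So R = 3√11/11.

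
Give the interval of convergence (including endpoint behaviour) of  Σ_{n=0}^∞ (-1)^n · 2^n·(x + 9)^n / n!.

The ratio of consecutive coefficients is 2 · 1/(n+1) → 0.
Since the limit is 0 < 1 for every x, the series converges on all of ℝ and R = ∞.

(−∞, ∞)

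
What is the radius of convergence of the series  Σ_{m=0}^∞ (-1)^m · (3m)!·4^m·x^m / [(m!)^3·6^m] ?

R = 1/18

By the ratio test, |a_{m+1}/a_m| = (3m+1)·(3m+2)·(3m+3)/(m+1)³ · 4/6 → 18.
Thus R = 1/(18) = 1/18.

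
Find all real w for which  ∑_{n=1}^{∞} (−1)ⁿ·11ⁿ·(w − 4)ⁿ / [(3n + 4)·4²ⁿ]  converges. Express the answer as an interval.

The ratio of consecutive coefficients is [(3n + 4)/(3(n+1) + 4)] · 11/16 → 11/16.
Hence the series converges for |w − 4| < 1/(11/16) = 16/11, so the radius of convergence is 16/11.
Endpoint w = 60/11: the terms alternate in sign and decrease monotonically to 0 in absolute value (size ~ c/n), so the alternating series test gives convergence.
Check w = 28/11: the terms behave like c/n; limit comparison with the harmonic series gives divergence.

(28/11, 60/11]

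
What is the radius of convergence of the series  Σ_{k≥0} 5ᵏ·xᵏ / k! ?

R = ∞

Apply the ratio test: |a_{k+1}| / |a_k| = 5 · 1/(k+1), which tends to 0 as k → ∞.
The limit is 0, so the series converges for all x; R = ∞.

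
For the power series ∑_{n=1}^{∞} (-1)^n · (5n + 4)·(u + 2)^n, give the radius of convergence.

R = 1

Apply the ratio test: |a_{n+1}| / |a_n| = (5(n+1) + 4)/(5n + 4), which tends to 1 as n → ∞.
Convergence for |u + 2| < 1, so R = 1.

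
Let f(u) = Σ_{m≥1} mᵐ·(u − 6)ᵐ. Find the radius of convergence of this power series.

R = 0

By the Cauchy root test, |a_m|^(1/m) = m → ∞.
Since the m-th root of |a_m| is unbounded, the series converges only at u = 6; R = 0.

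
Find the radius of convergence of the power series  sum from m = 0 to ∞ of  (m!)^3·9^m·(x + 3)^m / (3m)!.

Apply the ratio test: |a_{m+1}| / |a_m| = (m+1)³/[(3m+1)·(3m+2)·(3m+3)] · 9, which tends to 1/3 as m → ∞.
Convergence for |x + 3| · 1/3 < 1, i.e. |x + 3| < 3. So R = 3.

R = 3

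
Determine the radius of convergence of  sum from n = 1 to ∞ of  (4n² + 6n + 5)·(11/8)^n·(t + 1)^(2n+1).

By the ratio test, |a_{n+1}/a_n| = [(4(n+1)² + 6(n+1) + 5)/(4n² + 6n + 5)] · 11/8 → 11/8.
Successive powers of (t + 1) differ by 2, so the series converges when |t + 1|² · 11/8 < 1, i.e. |t + 1| < √(8/11). So R = 2√22/11.

R = 2√22/11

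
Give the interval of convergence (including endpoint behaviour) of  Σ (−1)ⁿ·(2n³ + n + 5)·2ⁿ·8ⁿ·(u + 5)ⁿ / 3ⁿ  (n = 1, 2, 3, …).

(-83/16, -77/16)

Apply the ratio test: |a_{n+1}| / |a_n| = [(2(n+1)³ + (n+1) + 5)/(2n³ + n + 5)] · 2·8/3, which tends to 16/3 as n → ∞.
Convergence for |u + 5| · 16/3 < 1, i.e. |u + 5| < 3/16. So R = 3/16.
Check u = -77/16: the n-th term does not approach 0; divergence by the term test.
Endpoint u = -83/16: the n-th term does not approach 0; divergence by the term test.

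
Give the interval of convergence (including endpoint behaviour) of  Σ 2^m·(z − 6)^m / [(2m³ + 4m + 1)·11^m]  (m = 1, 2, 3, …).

Apply the ratio test: |a_{m+1}| / |a_m| = [(2m³ + 4m + 1)/(2(m+1)³ + 4(m+1) + 1)] · 2/11, which tends to 2/11 as m → ∞.
Convergence for |z − 6| · 2/11 < 1, i.e. |z − 6| < 11/2. So R = 11/2.
When z = 23/2, absolute convergence follows by limit comparison with Σ 1/m³.
At z = 1/2: the series is dominated by a constant times Σ 1/m³, which converges (p = 3 > 1).

[1/2, 23/2]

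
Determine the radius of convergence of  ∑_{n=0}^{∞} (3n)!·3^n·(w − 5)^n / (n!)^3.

Apply the ratio test: |a_{n+1}| / |a_n| = (3n+1)·(3n+2)·(3n+3)/(n+1)³ · 3, which tends to 81 as n → ∞.
Thus R = 1/(81) = 1/81.

R = 1/81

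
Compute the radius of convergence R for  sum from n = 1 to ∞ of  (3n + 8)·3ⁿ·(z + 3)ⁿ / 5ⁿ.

R = 5/3

The ratio of consecutive coefficients is [(3(n+1) + 8)/(3n + 8)] · 3/5 → 3/5.
Hence the series converges for |z + 3| < 1/(3/5) = 5/3, so the radius of convergence is 5/3.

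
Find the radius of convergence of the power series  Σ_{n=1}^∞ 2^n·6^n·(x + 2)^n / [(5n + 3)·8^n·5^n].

R = 10/3

The ratio of consecutive coefficients is [(5n + 3)/(5(n+1) + 3)] · 2·6/(8·5) → 3/10.
Convergence for |x + 2| · 3/10 < 1, i.e. |x + 2| < 10/3. So R = 10/3.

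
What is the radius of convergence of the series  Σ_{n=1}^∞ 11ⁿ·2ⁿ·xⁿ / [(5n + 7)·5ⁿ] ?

The ratio of consecutive coefficients is [(5n + 7)/(5(n+1) + 7)] · 11·2/5 → 22/5.
Hence the series converges for |x| < 1/(22/5) = 5/22, so the radius of convergence is 5/22.

R = 5/22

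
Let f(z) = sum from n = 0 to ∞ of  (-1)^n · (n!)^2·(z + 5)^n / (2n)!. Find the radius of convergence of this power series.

R = 4

The ratio of consecutive coefficients is (n+1)²/[(2n+1)·(2n+2)] → 1/4.
The series converges when 1/4 · |z + 5| < 1, giving R = 4.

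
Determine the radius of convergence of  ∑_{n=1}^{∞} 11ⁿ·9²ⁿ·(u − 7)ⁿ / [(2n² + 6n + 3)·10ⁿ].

By the ratio test, |a_{n+1}/a_n| = [(2n² + 6n + 3)/(2(n+1)² + 6(n+1) + 3)] · 11·81/10 → 891/10.
Hence the series converges for |u − 7| < 1/(891/10) = 10/891, so the radius of convergence is 10/891.

R = 10/891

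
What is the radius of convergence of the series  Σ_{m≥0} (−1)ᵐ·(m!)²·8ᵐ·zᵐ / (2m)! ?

Apply the ratio test: |a_{m+1}| / |a_m| = (m+1)²/[(2m+1)·(2m+2)] · 8, which tends to 2 as m → ∞.
Convergence for |z| · 2 < 1, i.e. |z| < 1/2. So R = 1/2.

R = 1/2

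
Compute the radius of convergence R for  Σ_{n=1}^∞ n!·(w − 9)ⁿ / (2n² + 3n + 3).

R = 0

By the ratio test, |a_{n+1}/a_n| = (n+1) · (2n² + 3n + 3)/(2(n+1)² + 3(n+1) + 3) → ∞.
Since the ratio → ∞, the series diverges for every w ≠ 9, and R = 0.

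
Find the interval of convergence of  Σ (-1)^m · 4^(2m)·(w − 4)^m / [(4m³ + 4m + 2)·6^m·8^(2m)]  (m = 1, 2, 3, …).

[-20, 28]

The ratio of consecutive coefficients is [(4m³ + 4m + 2)/(4(m+1)³ + 4(m+1) + 2)] · 16/(6·64) → 1/24.
Thus R = 1/(1/24) = 24.
When w = 28, the terms are on the order of 1/m³, so the series converges absolutely by comparison with the p-series (p = 3 > 1).
At w = -20: the series is dominated by a constant times Σ 1/m³, which converges (p = 3 > 1).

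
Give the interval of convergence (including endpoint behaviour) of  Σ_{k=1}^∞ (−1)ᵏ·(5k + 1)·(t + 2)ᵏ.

Apply the ratio test: |a_{k+1}| / |a_k| = (5(k+1) + 1)/(5k + 1), which tends to 1 as k → ∞.
Hence R = 1.
Check t = -1: the terms do not tend to 0, so the series diverges.
At t = -3: the terms do not tend to 0, so the series diverges.

(-3, -1)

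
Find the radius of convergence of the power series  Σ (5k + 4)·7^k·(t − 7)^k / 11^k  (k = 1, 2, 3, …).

R = 11/7

By the ratio test, |a_{k+1}/a_k| = [(5(k+1) + 4)/(5k + 4)] · 7/11 → 7/11.
Convergence for |t − 7| · 7/11 < 1, i.e. |t − 7| < 11/7. So R = 11/7.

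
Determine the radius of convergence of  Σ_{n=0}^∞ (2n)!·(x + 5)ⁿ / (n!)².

R = 1/4

The ratio of consecutive coefficients is (2n+1)·(2n+2)/(n+1)² → 4.
The series converges when 4 · |x + 5| < 1, giving R = 1/4.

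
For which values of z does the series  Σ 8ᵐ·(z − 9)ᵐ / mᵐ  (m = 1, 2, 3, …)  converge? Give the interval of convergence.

Root test: |a_m|^(1/m) = 8/m → 0.
The limit is 0 for every z, so R = ∞.

(−∞, ∞)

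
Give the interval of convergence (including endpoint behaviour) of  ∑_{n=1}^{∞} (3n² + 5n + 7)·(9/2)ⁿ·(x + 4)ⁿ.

The ratio of consecutive coefficients is [(3(n+1)² + 5(n+1) + 7)/(3n² + 5n + 7)] · 9/2 → 9/2.
Thus R = 1/(9/2) = 2/9.
When x = -34/9, the terms do not tend to 0, so the series diverges.
Check x = -38/9: the n-th term does not approach 0; divergence by the term test.

(-38/9, -34/9)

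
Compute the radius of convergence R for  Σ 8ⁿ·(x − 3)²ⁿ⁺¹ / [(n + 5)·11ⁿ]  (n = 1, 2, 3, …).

R = √22/4

The ratio of consecutive coefficients is [(n + 5)/((n+1) + 5)] · 8/11 → 8/11.
Successive powers of (x − 3) differ by 2, so the series converges when |x − 3|² · 8/11 < 1, i.e. |x − 3| < √(11/8). So R = √22/4.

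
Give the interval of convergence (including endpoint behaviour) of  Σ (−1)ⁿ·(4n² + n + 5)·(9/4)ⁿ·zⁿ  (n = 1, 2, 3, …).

(-4/9, 4/9)

Apply the ratio test: |a_{n+1}| / |a_n| = [(4(n+1)² + (n+1) + 5)/(4n² + n + 5)] · 9/4, which tends to 9/4 as n → ∞.
Hence the series converges for |z| < 1/(9/4) = 4/9, so the radius of convergence is 4/9.
Endpoint z = 4/9: the n-th term does not approach 0; divergence by the term test.
Check z = -4/9: the n-th term does not approach 0; divergence by the term test.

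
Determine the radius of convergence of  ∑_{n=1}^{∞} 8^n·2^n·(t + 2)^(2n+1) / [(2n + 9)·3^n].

The ratio of consecutive coefficients is [(2n + 9)/(2(n+1) + 9)] · 8·2/3 → 16/3.
Since the exponent of (t + 2) increases by 2 each term, convergence requires |t + 2|² < 3/16, hence R = √3/4.

R = √3/4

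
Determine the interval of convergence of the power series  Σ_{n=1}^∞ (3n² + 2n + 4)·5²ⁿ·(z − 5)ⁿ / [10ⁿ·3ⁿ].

By the ratio test, |a_{n+1}/a_n| = [(3(n+1)² + 2(n+1) + 4)/(3n² + 2n + 4)] · 25/(10·3) → 5/6.
The series converges when 5/6 · |z − 5| < 1, giving R = 6/5.
Check z = 31/5: the terms do not tend to 0, so the series diverges.
Check z = 19/5: the terms do not tend to 0, so the series diverges.

(19/5, 31/5)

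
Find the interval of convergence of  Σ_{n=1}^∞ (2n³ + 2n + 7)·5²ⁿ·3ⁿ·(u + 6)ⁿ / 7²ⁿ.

Ratio test: |a_{n+1}/a_n| = [(2(n+1)³ + 2(n+1) + 7)/(2n³ + 2n + 7)] · 25·3/49 → 75/49 as n → ∞.
Convergence for |u + 6| · 75/49 < 1, i.e. |u + 6| < 49/75. So R = 49/75.
Endpoint u = -401/75: the n-th term does not approach 0; divergence by the term test.
Endpoint u = -499/75: the terms have absolute value of order n³, which does not tend to 0, so the series diverges by the divergence test.

(-499/75, -401/75)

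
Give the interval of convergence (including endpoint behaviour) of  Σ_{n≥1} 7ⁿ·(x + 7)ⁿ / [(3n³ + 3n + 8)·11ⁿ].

[-60/7, -38/7]

Ratio test: |a_{n+1}/a_n| = [(3n³ + 3n + 8)/(3(n+1)³ + 3(n+1) + 8)] · 7/11 → 7/11 as n → ∞.
The series converges when 7/11 · |x + 7| < 1, giving R = 11/7.
Endpoint x = -38/7: the terms are on the order of 1/n³, so the series converges absolutely by comparison with the p-series (p = 3 > 1).
When x = -60/7, the terms are on the order of 1/n³, so the series converges absolutely by comparison with the p-series (p = 3 > 1).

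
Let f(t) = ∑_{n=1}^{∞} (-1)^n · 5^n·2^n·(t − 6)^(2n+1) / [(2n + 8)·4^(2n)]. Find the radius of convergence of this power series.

Ratio test: |a_{n+1}/a_n| = [(2n + 8)/(2(n+1) + 8)] · 5·2/16 → 5/8 as n → ∞.
Writing y = (t − 6)², the series in y has radius 8/5, so |t − 6| < √(8/5) and R = 2√10/5.

R = 2√10/5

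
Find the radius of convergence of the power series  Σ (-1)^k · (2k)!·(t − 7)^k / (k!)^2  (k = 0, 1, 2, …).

R = 1/4

The ratio of consecutive coefficients is (2k+1)·(2k+2)/(k+1)² → 4.
Convergence for |t − 7| · 4 < 1, i.e. |t − 7| < 1/4. So R = 1/4.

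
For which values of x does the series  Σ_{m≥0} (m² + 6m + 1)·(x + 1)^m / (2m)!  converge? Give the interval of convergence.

Ratio test: |a_{m+1}/a_m| = ((m+1)² + 6(m+1) + 1)/(m² + 6m + 1) · 1/[(2m+1)·(2m+2)] → 0 as m → ∞.
The ratio tends to 0 regardless of x, hence R = ∞.

(−∞, ∞)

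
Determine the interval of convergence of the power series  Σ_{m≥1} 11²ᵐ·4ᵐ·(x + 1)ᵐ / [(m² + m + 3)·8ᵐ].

[-123/121, -119/121]

Apply the ratio test: |a_{m+1}| / |a_m| = [(m² + m + 3)/((m+1)² + (m+1) + 3)] · 121·4/8, which tends to 121/2 as m → ∞.
The series converges when 121/2 · |x + 1| < 1, giving R = 2/121.
Check x = -119/121: absolute convergence follows by limit comparison with Σ 1/m².
When x = -123/121, the terms are on the order of 1/m², so the series converges absolutely by comparison with the p-series (p = 2 > 1).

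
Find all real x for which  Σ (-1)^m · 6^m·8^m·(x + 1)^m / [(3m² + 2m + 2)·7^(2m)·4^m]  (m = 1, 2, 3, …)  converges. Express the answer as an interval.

[-61/12, 37/12]

The ratio of consecutive coefficients is [(3m² + 2m + 2)/(3(m+1)² + 2(m+1) + 2)] · 6·8/(49·4) → 12/49.
Convergence for |x + 1| · 12/49 < 1, i.e. |x + 1| < 49/12. So R = 49/12.
Check x = 37/12: the terms are on the order of 1/m², so the series converges absolutely by comparison with the p-series (p = 2 > 1).
Endpoint x = -61/12: the series is dominated by a constant times Σ 1/m², which converges (p = 2 > 1).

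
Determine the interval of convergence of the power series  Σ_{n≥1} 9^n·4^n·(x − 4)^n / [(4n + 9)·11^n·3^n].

[37/12, 59/12)

By the ratio test, |a_{n+1}/a_n| = [(4n + 9)/(4(n+1) + 9)] · 9·4/(11·3) → 12/11.
Thus R = 1/(12/11) = 11/12.
Check x = 59/12: the terms are asymptotic to a nonzero constant times 1/n, so the series diverges by limit comparison with Σ 1/n.
When x = 37/12, the terms alternate in sign and decrease monotonically to 0 in absolute value (size ~ c/n), so the alternating series test gives convergence.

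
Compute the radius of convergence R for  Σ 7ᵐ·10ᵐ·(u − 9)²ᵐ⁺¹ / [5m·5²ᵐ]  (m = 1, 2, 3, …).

R = √70/14

Apply the ratio test: |a_{m+1}| / |a_m| = [5m/5(m+1)] · 7·10/25, which tends to 14/5 as m → ∞.
Successive powers of (u − 9) differ by 2, so the series converges when |u − 9|² · 14/5 < 1, i.e. |u − 9| < √(5/14). So R = √70/14.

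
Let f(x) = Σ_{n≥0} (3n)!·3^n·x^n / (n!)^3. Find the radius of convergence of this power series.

R = 1/81

The ratio of consecutive coefficients is (3n+1)·(3n+2)·(3n+3)/(n+1)³ · 3 → 81.
Hence the series converges for |x| < 1/(81) = 1/81, so the radius of convergence is 1/81.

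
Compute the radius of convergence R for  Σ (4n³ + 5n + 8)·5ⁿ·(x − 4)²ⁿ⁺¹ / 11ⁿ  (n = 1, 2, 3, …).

R = √55/5

By the ratio test, |a_{n+1}/a_n| = [(4(n+1)³ + 5(n+1) + 8)/(4n³ + 5n + 8)] · 5/11 → 5/11.
Writing y = (x − 4)², the series in y has radius 11/5, so |x − 4| < √(11/5) and R = √55/5.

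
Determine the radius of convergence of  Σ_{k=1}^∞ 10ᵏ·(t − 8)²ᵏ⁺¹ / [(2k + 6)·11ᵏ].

R = √110/10

Ratio test: |a_{k+1}/a_k| = [(2k + 6)/(2(k+1) + 6)] · 10/11 → 10/11 as k → ∞.
Successive powers of (t − 8) differ by 2, so the series converges when |t − 8|² · 10/11 < 1, i.e. |t − 8| < √(11/10). So R = √110/10.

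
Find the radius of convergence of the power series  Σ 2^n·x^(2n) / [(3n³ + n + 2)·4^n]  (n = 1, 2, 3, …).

Ratio test: |a_{n+1}/a_n| = [(3n³ + n + 2)/(3(n+1)³ + (n+1) + 2)] · 2/4 → 1/2 as n → ∞.
Since the exponent of x increases by 2 each term, convergence requires |x|² < 2, hence R = √2.

R = √2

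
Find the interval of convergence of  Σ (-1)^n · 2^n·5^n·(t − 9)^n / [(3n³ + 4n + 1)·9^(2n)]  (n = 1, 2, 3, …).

[9/10, 171/10]

Apply the ratio test: |a_{n+1}| / |a_n| = [(3n³ + 4n + 1)/(3(n+1)³ + 4(n+1) + 1)] · 2·5/81, which tends to 10/81 as n → ∞.
The series converges when 10/81 · |t − 9| < 1, giving R = 81/10.
Check t = 171/10: the terms are on the order of 1/n³, so the series converges absolutely by comparison with the p-series (p = 3 > 1).
At t = 9/10: the terms are on the order of 1/n³, so the series converges absolutely by comparison with the p-series (p = 3 > 1).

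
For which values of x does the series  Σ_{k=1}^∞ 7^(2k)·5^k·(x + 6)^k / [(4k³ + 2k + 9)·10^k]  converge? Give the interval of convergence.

By the ratio test, |a_{k+1}/a_k| = [(4k³ + 2k + 9)/(4(k+1)³ + 2(k+1) + 9)] · 49·5/10 → 49/2.
The series converges when 49/2 · |x + 6| < 1, giving R = 2/49.
When x = -292/49, the series is dominated by a constant times Σ 1/k³, which converges (p = 3 > 1).
Endpoint x = -296/49: the terms are on the order of 1/k³, so the series converges absolutely by comparison with the p-series (p = 3 > 1).

[-296/49, -292/49]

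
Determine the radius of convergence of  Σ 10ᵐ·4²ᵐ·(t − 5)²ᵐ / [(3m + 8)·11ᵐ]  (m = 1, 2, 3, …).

The ratio of consecutive coefficients is [(3m + 8)/(3(m+1) + 8)] · 10·16/11 → 160/11.
Successive powers of (t − 5) differ by 2, so the series converges when |t − 5|² · 160/11 < 1, i.e. |t − 5| < √(11/160). So R = √110/40.

R = √110/40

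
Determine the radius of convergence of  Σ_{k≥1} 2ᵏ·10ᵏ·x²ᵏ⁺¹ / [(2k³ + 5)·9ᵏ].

The ratio of consecutive coefficients is [(2k³ + 5)/(2(k+1)³ + 5)] · 2·10/9 → 20/9.
Successive powers of x differ by 2, so the series converges when |x|² · 20/9 < 1, i.e. |x| < √(9/20). So R = 3√5/10.

R = 3√5/10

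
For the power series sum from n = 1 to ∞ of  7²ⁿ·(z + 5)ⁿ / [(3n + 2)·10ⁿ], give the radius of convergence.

Ratio test: |a_{n+1}/a_n| = [(3n + 2)/(3(n+1) + 2)] · 49/10 → 49/10 as n → ∞.
Hence the series converges for |z + 5| < 1/(49/10) = 10/49, so the radius of convergence is 10/49.

R = 10/49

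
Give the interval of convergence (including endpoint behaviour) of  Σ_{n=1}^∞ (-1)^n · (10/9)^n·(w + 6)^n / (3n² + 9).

Apply the ratio test: |a_{n+1}| / |a_n| = [(3n² + 9)/(3(n+1)² + 9)] · 10/9, which tends to 10/9 as n → ∞.
The series converges when 10/9 · |w + 6| < 1, giving R = 9/10.
Endpoint w = -51/10: the terms are on the order of 1/n², so the series converges absolutely by comparison with the p-series (p = 2 > 1).
At w = -69/10: the terms are on the order of 1/n², so the series converges absolutely by comparison with the p-series (p = 2 > 1).

[-69/10, -51/10]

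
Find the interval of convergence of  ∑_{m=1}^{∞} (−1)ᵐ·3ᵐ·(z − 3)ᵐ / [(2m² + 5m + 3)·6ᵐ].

[1, 5]

By the ratio test, |a_{m+1}/a_m| = [(2m² + 5m + 3)/(2(m+1)² + 5(m+1) + 3)] · 3/6 → 1/2.
Convergence for |z − 3| · 1/2 < 1, i.e. |z − 3| < 2. So R = 2.
At z = 5: the series is dominated by a constant times Σ 1/m², which converges (p = 2 > 1).
When z = 1, absolute convergence follows by limit comparison with Σ 1/m².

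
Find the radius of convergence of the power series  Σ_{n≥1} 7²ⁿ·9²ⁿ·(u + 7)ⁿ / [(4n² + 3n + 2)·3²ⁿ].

R = 1/441

The ratio of consecutive coefficients is [(4n² + 3n + 2)/(4(n+1)² + 3(n+1) + 2)] · 49·81/9 → 441.
Hence the series converges for |u + 7| < 1/(441) = 1/441, so the radius of convergence is 1/441.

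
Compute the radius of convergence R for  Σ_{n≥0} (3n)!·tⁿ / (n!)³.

R = 1/27

By the ratio test, |a_{n+1}/a_n| = (3n+1)·(3n+2)·(3n+3)/(n+1)³ → 27.
Thus R = 1/(27) = 1/27.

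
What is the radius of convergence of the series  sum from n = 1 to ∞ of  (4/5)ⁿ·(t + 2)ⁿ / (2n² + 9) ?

The ratio of consecutive coefficients is [(2n² + 9)/(2(n+1)² + 9)] · 4/5 → 4/5.
Hence the series converges for |t + 2| < 1/(4/5) = 5/4, so the radius of convergence is 5/4.

R = 5/4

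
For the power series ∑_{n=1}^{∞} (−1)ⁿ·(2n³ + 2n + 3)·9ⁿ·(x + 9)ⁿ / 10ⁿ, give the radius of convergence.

R = 10/9

Ratio test: |a_{n+1}/a_n| = [(2(n+1)³ + 2(n+1) + 3)/(2n³ + 2n + 3)] · 9/10 → 9/10 as n → ∞.
The series converges when 9/10 · |x + 9| < 1, giving R = 10/9.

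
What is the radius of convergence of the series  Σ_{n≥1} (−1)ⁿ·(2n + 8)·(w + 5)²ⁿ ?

R = 1

The ratio of consecutive coefficients is (2(n+1) + 8)/(2n + 8) → 1.
Since the exponent of (w + 5) increases by 2 each term, convergence requires |w + 5|² < 1, hence R = 1.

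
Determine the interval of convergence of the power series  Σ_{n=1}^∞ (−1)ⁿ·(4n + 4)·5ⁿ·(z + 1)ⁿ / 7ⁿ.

(-12/5, 2/5)

Apply the ratio test: |a_{n+1}| / |a_n| = [(4(n+1) + 4)/(4n + 4)] · 5/7, which tends to 5/7 as n → ∞.
Convergence for |z + 1| · 5/7 < 1, i.e. |z + 1| < 7/5. So R = 7/5.
At z = 2/5: the terms do not tend to 0, so the series diverges.
When z = -12/5, the n-th term does not approach 0; divergence by the term test.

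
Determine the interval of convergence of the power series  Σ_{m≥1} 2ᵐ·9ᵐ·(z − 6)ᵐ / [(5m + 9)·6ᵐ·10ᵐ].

[8/3, 28/3)

Ratio test: |a_{m+1}/a_m| = [(5m + 9)/(5(m+1) + 9)] · 2·9/(6·10) → 3/10 as m → ∞.
Convergence for |z − 6| · 3/10 < 1, i.e. |z − 6| < 10/3. So R = 10/3.
Endpoint z = 28/3: the terms behave like c/m; limit comparison with the harmonic series gives divergence.
Check z = 8/3: an alternating series whose terms decrease to 0 in absolute value, so it converges by the Leibniz criterion.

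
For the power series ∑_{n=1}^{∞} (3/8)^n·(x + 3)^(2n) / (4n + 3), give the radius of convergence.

By the ratio test, |a_{n+1}/a_n| = [(4n + 3)/(4(n+1) + 3)] · 3/8 → 3/8.
Writing y = (x + 3)², the series in y has radius 8/3, so |x + 3| < √(8/3) and R = 2√6/3.

R = 2√6/3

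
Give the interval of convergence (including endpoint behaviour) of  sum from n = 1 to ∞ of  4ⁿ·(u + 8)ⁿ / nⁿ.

(−∞, ∞)

Applying the root test, |a_n|^(1/n) = 4/n → 0.
The limit is 0 for every u, so R = ∞.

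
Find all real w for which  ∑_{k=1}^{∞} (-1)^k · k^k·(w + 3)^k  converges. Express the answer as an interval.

{-3}

Root test: |a_k|^(1/k) = k → ∞.
The root grows without bound, so R = 0 (convergence only at w = -3).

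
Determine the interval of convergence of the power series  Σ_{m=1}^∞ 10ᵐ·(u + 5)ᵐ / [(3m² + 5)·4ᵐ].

[-27/5, -23/5]

The ratio of consecutive coefficients is [(3m² + 5)/(3(m+1)² + 5)] · 10/4 → 5/2.
The series converges when 5/2 · |u + 5| < 1, giving R = 2/5.
When u = -23/5, the series is dominated by a constant times Σ 1/m², which converges (p = 2 > 1).
Check u = -27/5: absolute convergence follows by limit comparison with Σ 1/m².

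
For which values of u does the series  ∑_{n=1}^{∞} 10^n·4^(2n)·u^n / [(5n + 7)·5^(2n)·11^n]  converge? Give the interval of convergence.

Apply the ratio test: |a_{n+1}| / |a_n| = [(5n + 7)/(5(n+1) + 7)] · 10·16/(25·11), which tends to 32/55 as n → ∞.
Convergence for |u| · 32/55 < 1, i.e. |u| < 55/32. So R = 55/32.
Endpoint u = 55/32: the terms are asymptotic to a nonzero constant times 1/n, so the series diverges by limit comparison with Σ 1/n.
Check u = -55/32: an alternating series whose terms decrease to 0 in absolute value, so it converges by the Leibniz criterion.

[-55/32, 55/32)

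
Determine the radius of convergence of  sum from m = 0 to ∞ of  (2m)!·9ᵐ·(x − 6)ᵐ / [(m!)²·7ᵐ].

Ratio test: |a_{m+1}/a_m| = (2m+1)·(2m+2)/(m+1)² · 9/7 → 36/7 as m → ∞.
The series converges when 36/7 · |x − 6| < 1, giving R = 7/36.

R = 7/36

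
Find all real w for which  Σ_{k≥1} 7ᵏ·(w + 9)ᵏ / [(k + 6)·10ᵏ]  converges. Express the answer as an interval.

By the ratio test, |a_{k+1}/a_k| = [(k + 6)/((k+1) + 6)] · 7/10 → 7/10.
Thus R = 1/(7/10) = 10/7.
Endpoint w = -53/7: comparison with the harmonic series Σ 1/k shows the series diverges.
At w = -73/7: an alternating series whose terms decrease to 0 in absolute value, so it converges by the Leibniz criterion.

[-73/7, -53/7)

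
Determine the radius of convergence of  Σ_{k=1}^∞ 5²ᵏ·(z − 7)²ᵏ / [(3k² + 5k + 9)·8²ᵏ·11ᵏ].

R = 8√11/5

By the ratio test, |a_{k+1}/a_k| = [(3k² + 5k + 9)/(3(k+1)² + 5(k+1) + 9)] · 25/(64·11) → 25/704.
Writing y = (z − 7)², the series in y has radius 704/25, so |z − 7| < √(704/25) and R = 8√11/5.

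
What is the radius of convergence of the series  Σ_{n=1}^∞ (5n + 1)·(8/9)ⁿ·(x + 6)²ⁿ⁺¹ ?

Apply the ratio test: |a_{n+1}| / |a_n| = [(5(n+1) + 1)/(5n + 1)] · 8/9, which tends to 8/9 as n → ∞.
Successive powers of (x + 6) differ by 2, so the series converges when |x + 6|² · 8/9 < 1, i.e. |x + 6| < √(9/8). So R = 3√2/4.

R = 3√2/4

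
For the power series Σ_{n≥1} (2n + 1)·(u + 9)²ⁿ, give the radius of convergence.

R = 1

Ratio test: |a_{n+1}/a_n| = (2(n+1) + 1)/(2n + 1) → 1 as n → ∞.
Since the exponent of (u + 9) increases by 2 each term, convergence requires |u + 9|² < 1, hence R = 1.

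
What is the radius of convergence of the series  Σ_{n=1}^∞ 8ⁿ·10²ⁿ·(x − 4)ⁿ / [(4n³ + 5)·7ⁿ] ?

Ratio test: |a_{n+1}/a_n| = [(4n³ + 5)/(4(n+1)³ + 5)] · 8·100/7 → 800/7 as n → ∞.
Convergence for |x − 4| · 800/7 < 1, i.e. |x − 4| < 7/800. So R = 7/800.

R = 7/800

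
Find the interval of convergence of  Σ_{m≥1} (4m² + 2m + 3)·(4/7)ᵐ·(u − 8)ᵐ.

Apply the ratio test: |a_{m+1}| / |a_m| = [(4(m+1)² + 2(m+1) + 3)/(4m² + 2m + 3)] · 4/7, which tends to 4/7 as m → ∞.
Convergence for |u − 8| · 4/7 < 1, i.e. |u − 8| < 7/4. So R = 7/4.
At u = 39/4: the terms have absolute value of order m², which does not tend to 0, so the series diverges by the divergence test.
Check u = 25/4: the terms do not tend to 0, so the series diverges.

(25/4, 39/4)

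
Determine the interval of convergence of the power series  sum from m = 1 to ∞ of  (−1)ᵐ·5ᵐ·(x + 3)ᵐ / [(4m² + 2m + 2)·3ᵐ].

Apply the ratio test: |a_{m+1}| / |a_m| = [(4m² + 2m + 2)/(4(m+1)² + 2(m+1) + 2)] · 5/3, which tends to 5/3 as m → ∞.
Hence the series converges for |x + 3| < 1/(5/3) = 3/5, so the radius of convergence is 3/5.
Check x = -12/5: the terms are on the order of 1/m², so the series converges absolutely by comparison with the p-series (p = 2 > 1).
At x = -18/5: the terms are on the order of 1/m², so the series converges absolutely by comparison with the p-series (p = 2 > 1).

[-18/5, -12/5]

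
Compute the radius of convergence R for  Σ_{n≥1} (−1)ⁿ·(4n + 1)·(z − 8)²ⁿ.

By the ratio test, |a_{n+1}/a_n| = (4(n+1) + 1)/(4n + 1) → 1.
Writing y = (z − 8)², the series in y has radius 1, so |z − 8| < √(1) = 1 and R = 1.

R = 1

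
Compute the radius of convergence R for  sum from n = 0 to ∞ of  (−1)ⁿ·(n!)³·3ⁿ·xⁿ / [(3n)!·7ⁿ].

The ratio of consecutive coefficients is (n+1)³/[(3n+1)·(3n+2)·(3n+3)] · 3/7 → 1/63.
The series converges when 1/63 · |x| < 1, giving R = 63.

R = 63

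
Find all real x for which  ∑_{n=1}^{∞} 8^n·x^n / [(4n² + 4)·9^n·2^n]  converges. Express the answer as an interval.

By the ratio test, |a_{n+1}/a_n| = [(4n² + 4)/(4(n+1)² + 4)] · 8/(9·2) → 4/9.
The series converges when 4/9 · |x| < 1, giving R = 9/4.
When x = 9/4, the series is dominated by a constant times Σ 1/n², which converges (p = 2 > 1).
Check x = -9/4: the terms are on the order of 1/n², so the series converges absolutely by comparison with the p-series (p = 2 > 1).

[-9/4, 9/4]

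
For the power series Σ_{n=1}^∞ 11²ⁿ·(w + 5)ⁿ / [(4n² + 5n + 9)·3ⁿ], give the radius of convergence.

By the ratio test, |a_{n+1}/a_n| = [(4n² + 5n + 9)/(4(n+1)² + 5(n+1) + 9)] · 121/3 → 121/3.
Hence the series converges for |w + 5| < 1/(121/3) = 3/121, so the radius of convergence is 3/121.

R = 3/121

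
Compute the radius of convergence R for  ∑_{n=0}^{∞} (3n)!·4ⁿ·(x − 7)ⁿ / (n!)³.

Ratio test: |a_{n+1}/a_n| = (3n+1)·(3n+2)·(3n+3)/(n+1)³ · 4 → 108 as n → ∞.
Hence the series converges for |x − 7| < 1/(108) = 1/108, so the radius of convergence is 1/108.

R = 1/108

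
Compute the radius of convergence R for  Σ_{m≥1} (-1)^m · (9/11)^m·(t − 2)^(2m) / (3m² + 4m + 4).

R = √11/3

The ratio of consecutive coefficients is [(3m² + 4m + 4)/(3(m+1)² + 4(m+1) + 4)] · 9/11 → 9/11.
Writing y = (t − 2)², the series in y has radius 11/9, so |t − 2| < √(11/9) and R = √11/3.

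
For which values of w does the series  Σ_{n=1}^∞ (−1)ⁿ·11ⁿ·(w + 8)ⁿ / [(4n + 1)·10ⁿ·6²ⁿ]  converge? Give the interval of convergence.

(-448/11, 272/11]

The ratio of consecutive coefficients is [(4n + 1)/(4(n+1) + 1)] · 11/(10·36) → 11/360.
The series converges when 11/360 · |w + 8| < 1, giving R = 360/11.
Endpoint w = 272/11: the terms alternate in sign and decrease monotonically to 0 in absolute value (size ~ c/n), so the alternating series test gives convergence.
Check w = -448/11: comparison with the harmonic series Σ 1/n shows the series diverges.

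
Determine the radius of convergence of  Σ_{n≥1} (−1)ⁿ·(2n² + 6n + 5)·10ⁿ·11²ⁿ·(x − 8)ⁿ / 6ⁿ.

Apply the ratio test: |a_{n+1}| / |a_n| = [(2(n+1)² + 6(n+1) + 5)/(2n² + 6n + 5)] · 10·121/6, which tends to 605/3 as n → ∞.
Thus R = 1/(605/3) = 3/605.

R = 3/605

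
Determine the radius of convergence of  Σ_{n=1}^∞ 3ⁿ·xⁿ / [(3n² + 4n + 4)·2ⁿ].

R = 2/3

The ratio of consecutive coefficients is [(3n² + 4n + 4)/(3(n+1)² + 4(n+1) + 4)] · 3/2 → 3/2.
Thus R = 1/(3/2) = 2/3.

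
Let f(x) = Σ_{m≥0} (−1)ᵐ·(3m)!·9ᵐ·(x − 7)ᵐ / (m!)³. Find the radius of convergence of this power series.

The ratio of consecutive coefficients is (3m+1)·(3m+2)·(3m+3)/(m+1)³ · 9 → 243.
The series converges when 243 · |x − 7| < 1, giving R = 1/243.

R = 1/243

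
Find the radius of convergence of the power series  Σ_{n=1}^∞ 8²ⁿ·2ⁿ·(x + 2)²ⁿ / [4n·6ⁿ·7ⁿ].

The ratio of consecutive coefficients is [4n/4(n+1)] · 64·2/(6·7) → 64/21.
Successive powers of (x + 2) differ by 2, so the series converges when |x + 2|² · 64/21 < 1, i.e. |x + 2| < √(21/64). So R = √21/8.

R = √21/8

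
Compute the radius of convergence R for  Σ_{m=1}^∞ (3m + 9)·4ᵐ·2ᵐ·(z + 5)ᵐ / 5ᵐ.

R = 5/8

Ratio test: |a_{m+1}/a_m| = [(3(m+1) + 9)/(3m + 9)] · 4·2/5 → 8/5 as m → ∞.
Hence the series converges for |z + 5| < 1/(8/5) = 5/8, so the radius of convergence is 5/8.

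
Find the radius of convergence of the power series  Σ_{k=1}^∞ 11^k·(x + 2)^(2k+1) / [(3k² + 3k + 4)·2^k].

Ratio test: |a_{k+1}/a_k| = [(3k² + 3k + 4)/(3(k+1)² + 3(k+1) + 4)] · 11/2 → 11/2 as k → ∞.
Successive powers of (x + 2) differ by 2, so the series converges when |x + 2|² · 11/2 < 1, i.e. |x + 2| < √(2/11). So R = √22/11.

R = √22/11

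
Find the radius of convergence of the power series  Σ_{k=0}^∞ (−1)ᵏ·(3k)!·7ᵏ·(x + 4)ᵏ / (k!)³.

R = 1/189

By the ratio test, |a_{k+1}/a_k| = (3k+1)·(3k+2)·(3k+3)/(k+1)³ · 7 → 189.
Hence the series converges for |x + 4| < 1/(189) = 1/189, so the radius of convergence is 1/189.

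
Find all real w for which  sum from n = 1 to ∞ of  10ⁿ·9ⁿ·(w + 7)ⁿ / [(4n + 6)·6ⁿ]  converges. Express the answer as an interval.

By the ratio test, |a_{n+1}/a_n| = [(4n + 6)/(4(n+1) + 6)] · 10·9/6 → 15.
The series converges when 15 · |w + 7| < 1, giving R = 1/15.
At w = -104/15: the terms behave like c/n; limit comparison with the harmonic series gives divergence.
When w = -106/15, the terms alternate in sign and decrease monotonically to 0 in absolute value (size ~ c/n), so the alternating series test gives convergence.

[-106/15, -104/15)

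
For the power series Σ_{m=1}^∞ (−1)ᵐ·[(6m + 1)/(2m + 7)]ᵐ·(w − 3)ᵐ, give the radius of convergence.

By the Cauchy root test, |a_m|^(1/m) = (6m + 1)/(2m + 7) → 3.
The series converges when 3 · |w − 3| < 1, giving R = 1/3.

R = 1/3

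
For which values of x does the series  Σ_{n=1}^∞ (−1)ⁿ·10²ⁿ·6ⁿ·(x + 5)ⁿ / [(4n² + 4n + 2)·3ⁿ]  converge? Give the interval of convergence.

[-1001/200, -999/200]

Apply the ratio test: |a_{n+1}| / |a_n| = [(4n² + 4n + 2)/(4(n+1)² + 4(n+1) + 2)] · 100·6/3, which tends to 200 as n → ∞.
Convergence for |x + 5| · 200 < 1, i.e. |x + 5| < 1/200. So R = 1/200.
When x = -999/200, the series is dominated by a constant times Σ 1/n², which converges (p = 2 > 1).
At x = -1001/200: the terms are on the order of 1/n², so the series converges absolutely by comparison with the p-series (p = 2 > 1).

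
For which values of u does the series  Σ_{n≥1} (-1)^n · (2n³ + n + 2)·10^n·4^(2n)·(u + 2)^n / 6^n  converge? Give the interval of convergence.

By the ratio test, |a_{n+1}/a_n| = [(2(n+1)³ + (n+1) + 2)/(2n³ + n + 2)] · 10·16/6 → 80/3.
Convergence for |u + 2| · 80/3 < 1, i.e. |u + 2| < 3/80. So R = 3/80.
At u = -157/80: the terms do not tend to 0, so the series diverges.
When u = -163/80, the terms have absolute value of order n³, which does not tend to 0, so the series diverges by the divergence test.

(-163/80, -157/80)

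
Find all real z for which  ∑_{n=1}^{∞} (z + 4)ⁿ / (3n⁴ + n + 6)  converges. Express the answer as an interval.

The ratio of consecutive coefficients is (3n⁴ + n + 6)/(3(n+1)⁴ + (n+1) + 6) → 1.
So the series converges when |z + 4| < 1 and diverges when |z + 4| > 1; R = 1.
Check z = -3: absolute convergence follows by limit comparison with Σ 1/n⁴.
Check z = -5: the series is dominated by a constant times Σ 1/n⁴, which converges (p = 4 > 1).

[-5, -3]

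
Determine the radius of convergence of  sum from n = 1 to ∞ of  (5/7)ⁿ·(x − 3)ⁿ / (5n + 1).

R = 7/5

The ratio of consecutive coefficients is [(5n + 1)/(5(n+1) + 1)] · 5/7 → 5/7.
Thus R = 1/(5/7) = 7/5.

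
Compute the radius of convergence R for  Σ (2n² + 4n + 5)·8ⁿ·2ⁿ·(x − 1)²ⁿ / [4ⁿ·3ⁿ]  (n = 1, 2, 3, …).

R = √3/2

The ratio of consecutive coefficients is [(2(n+1)² + 4(n+1) + 5)/(2n² + 4n + 5)] · 8·2/(4·3) → 4/3.
Since the exponent of (x − 1) increases by 2 each term, convergence requires |x − 1|² < 3/4, hence R = √3/2.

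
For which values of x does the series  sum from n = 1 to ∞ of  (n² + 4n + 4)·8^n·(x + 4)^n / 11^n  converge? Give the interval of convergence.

Apply the ratio test: |a_{n+1}| / |a_n| = [((n+1)² + 4(n+1) + 4)/(n² + 4n + 4)] · 8/11, which tends to 8/11 as n → ∞.
The series converges when 8/11 · |x + 4| < 1, giving R = 11/8.
Endpoint x = -21/8: the terms have absolute value of order n², which does not tend to 0, so the series diverges by the divergence test.
Check x = -43/8: the terms have absolute value of order n², which does not tend to 0, so the series diverges by the divergence test.

(-43/8, -21/8)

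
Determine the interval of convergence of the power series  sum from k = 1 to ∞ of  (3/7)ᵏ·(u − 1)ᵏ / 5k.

[-4/3, 10/3)

By the ratio test, |a_{k+1}/a_k| = [5k/5(k+1)] · 3/7 → 3/7.
Thus R = 1/(3/7) = 7/3.
Endpoint u = 10/3: comparison with the harmonic series Σ 1/k shows the series diverges.
Endpoint u = -4/3: an alternating series whose terms decrease to 0 in absolute value, so it converges by the Leibniz criterion.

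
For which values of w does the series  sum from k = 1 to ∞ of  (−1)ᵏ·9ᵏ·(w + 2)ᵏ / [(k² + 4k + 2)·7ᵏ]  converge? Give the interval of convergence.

Ratio test: |a_{k+1}/a_k| = [(k² + 4k + 2)/((k+1)² + 4(k+1) + 2)] · 9/7 → 9/7 as k → ∞.
Hence the series converges for |w + 2| < 1/(9/7) = 7/9, so the radius of convergence is 7/9.
At w = -11/9: absolute convergence follows by limit comparison with Σ 1/k².
Endpoint w = -25/9: the series is dominated by a constant times Σ 1/k², which converges (p = 2 > 1).

[-25/9, -11/9]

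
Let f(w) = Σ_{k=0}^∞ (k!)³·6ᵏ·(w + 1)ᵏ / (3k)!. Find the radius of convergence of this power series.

By the ratio test, |a_{k+1}/a_k| = (k+1)³/[(3k+1)·(3k+2)·(3k+3)] · 6 → 2/9.
The series converges when 2/9 · |w + 1| < 1, giving R = 9/2.

R = 9/2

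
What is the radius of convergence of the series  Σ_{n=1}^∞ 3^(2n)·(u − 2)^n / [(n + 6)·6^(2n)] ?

The ratio of consecutive coefficients is [(n + 6)/((n+1) + 6)] · 9/36 → 1/4.
Thus R = 1/(1/4) = 4.

R = 4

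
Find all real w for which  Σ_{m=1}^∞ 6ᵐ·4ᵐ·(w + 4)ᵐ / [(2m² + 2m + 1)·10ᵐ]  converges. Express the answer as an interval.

[-53/12, -43/12]

Ratio test: |a_{m+1}/a_m| = [(2m² + 2m + 1)/(2(m+1)² + 2(m+1) + 1)] · 6·4/10 → 12/5 as m → ∞.
The series converges when 12/5 · |w + 4| < 1, giving R = 5/12.
When w = -43/12, absolute convergence follows by limit comparison with Σ 1/m².
Check w = -53/12: the terms are on the order of 1/m², so the series converges absolutely by comparison with the p-series (p = 2 > 1).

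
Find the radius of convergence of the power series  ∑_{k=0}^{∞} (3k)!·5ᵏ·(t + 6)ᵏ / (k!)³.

R = 1/135

The ratio of consecutive coefficients is (3k+1)·(3k+2)·(3k+3)/(k+1)³ · 5 → 135.
Hence the series converges for |t + 6| < 1/(135) = 1/135, so the radius of convergence is 1/135.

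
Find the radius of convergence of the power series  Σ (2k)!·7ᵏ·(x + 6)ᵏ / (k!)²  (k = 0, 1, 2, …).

R = 1/28

Ratio test: |a_{k+1}/a_k| = (2k+1)·(2k+2)/(k+1)² · 7 → 28 as k → ∞.
Convergence for |x + 6| · 28 < 1, i.e. |x + 6| < 1/28. So R = 1/28.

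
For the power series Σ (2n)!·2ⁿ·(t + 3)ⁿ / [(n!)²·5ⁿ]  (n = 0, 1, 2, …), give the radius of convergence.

Apply the ratio test: |a_{n+1}| / |a_n| = (2n+1)·(2n+2)/(n+1)² · 2/5, which tends to 8/5 as n → ∞.
Convergence for |t + 3| · 8/5 < 1, i.e. |t + 3| < 5/8. So R = 5/8.

R = 5/8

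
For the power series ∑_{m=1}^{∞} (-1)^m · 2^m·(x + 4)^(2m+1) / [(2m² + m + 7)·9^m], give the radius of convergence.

Apply the ratio test: |a_{m+1}| / |a_m| = [(2m² + m + 7)/(2(m+1)² + (m+1) + 7)] · 2/9, which tends to 2/9 as m → ∞.
Writing y = (x + 4)², the series in y has radius 9/2, so |x + 4| < √(9/2) and R = 3√2/2.

R = 3√2/2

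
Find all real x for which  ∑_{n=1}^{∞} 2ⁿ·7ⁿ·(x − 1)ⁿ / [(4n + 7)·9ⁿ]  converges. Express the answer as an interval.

Apply the ratio test: |a_{n+1}| / |a_n| = [(4n + 7)/(4(n+1) + 7)] · 2·7/9, which tends to 14/9 as n → ∞.
Thus R = 1/(14/9) = 9/14.
Check x = 23/14: the terms behave like c/n; limit comparison with the harmonic series gives divergence.
At x = 5/14: the terms alternate in sign and decrease monotonically to 0 in absolute value (size ~ c/n), so the alternating series test gives convergence.

[5/14, 23/14)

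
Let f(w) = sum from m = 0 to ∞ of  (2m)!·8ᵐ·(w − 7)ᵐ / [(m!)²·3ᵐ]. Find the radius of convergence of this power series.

R = 3/32

The ratio of consecutive coefficients is (2m+1)·(2m+2)/(m+1)² · 8/3 → 32/3.
Thus R = 1/(32/3) = 3/32.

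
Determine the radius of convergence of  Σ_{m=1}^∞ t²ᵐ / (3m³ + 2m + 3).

R = 1

By the ratio test, |a_{m+1}/a_m| = (3m³ + 2m + 3)/(3(m+1)³ + 2(m+1) + 3) → 1.
Since the exponent of t increases by 2 each term, convergence requires |t|² < 1, hence R = 1.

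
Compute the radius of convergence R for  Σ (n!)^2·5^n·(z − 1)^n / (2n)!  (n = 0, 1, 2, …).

R = 4/5

By the ratio test, |a_{n+1}/a_n| = (n+1)²/[(2n+1)·(2n+2)] · 5 → 5/4.
Hence the series converges for |z − 1| < 1/(5/4) = 4/5, so the radius of convergence is 4/5.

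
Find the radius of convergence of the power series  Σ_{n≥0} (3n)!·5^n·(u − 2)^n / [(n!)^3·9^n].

The ratio of consecutive coefficients is (3n+1)·(3n+2)·(3n+3)/(n+1)³ · 5/9 → 15.
The series converges when 15 · |u − 2| < 1, giving R = 1/15.

R = 1/15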